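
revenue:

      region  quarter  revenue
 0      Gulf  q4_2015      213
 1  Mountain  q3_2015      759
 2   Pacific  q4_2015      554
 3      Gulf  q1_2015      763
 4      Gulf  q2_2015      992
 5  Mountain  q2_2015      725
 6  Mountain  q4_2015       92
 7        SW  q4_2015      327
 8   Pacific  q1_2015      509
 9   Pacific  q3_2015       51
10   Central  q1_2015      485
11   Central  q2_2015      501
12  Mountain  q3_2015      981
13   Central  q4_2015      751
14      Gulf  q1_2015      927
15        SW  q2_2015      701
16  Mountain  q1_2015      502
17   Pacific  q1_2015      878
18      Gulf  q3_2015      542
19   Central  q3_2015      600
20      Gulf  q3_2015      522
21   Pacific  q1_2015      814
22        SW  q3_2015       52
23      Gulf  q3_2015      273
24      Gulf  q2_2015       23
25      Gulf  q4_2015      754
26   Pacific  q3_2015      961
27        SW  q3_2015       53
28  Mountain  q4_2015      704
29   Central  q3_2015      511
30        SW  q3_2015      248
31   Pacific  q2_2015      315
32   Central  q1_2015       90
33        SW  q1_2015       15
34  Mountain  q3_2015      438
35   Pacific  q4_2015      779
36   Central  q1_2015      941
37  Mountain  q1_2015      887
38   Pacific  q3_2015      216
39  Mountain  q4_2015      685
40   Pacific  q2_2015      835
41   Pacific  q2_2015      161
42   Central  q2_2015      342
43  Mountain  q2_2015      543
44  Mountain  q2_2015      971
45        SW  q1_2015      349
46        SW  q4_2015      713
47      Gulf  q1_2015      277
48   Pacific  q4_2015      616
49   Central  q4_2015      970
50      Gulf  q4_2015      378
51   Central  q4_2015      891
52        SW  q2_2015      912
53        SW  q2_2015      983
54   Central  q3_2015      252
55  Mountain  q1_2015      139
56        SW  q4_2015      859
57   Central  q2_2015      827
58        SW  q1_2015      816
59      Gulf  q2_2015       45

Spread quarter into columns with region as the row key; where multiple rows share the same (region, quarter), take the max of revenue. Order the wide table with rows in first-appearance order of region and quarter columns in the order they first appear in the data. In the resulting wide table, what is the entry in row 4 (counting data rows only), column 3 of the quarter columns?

With rows in first-appearance order of region, row 4 is region=SW. quarter columns in first-appearance order: q4_2015, q3_2015, q1_2015, q2_2015; column 3 is q1_2015.
Long rows with region=SW, quarter=q1_2015: max(15, 349, 816) = 816.

816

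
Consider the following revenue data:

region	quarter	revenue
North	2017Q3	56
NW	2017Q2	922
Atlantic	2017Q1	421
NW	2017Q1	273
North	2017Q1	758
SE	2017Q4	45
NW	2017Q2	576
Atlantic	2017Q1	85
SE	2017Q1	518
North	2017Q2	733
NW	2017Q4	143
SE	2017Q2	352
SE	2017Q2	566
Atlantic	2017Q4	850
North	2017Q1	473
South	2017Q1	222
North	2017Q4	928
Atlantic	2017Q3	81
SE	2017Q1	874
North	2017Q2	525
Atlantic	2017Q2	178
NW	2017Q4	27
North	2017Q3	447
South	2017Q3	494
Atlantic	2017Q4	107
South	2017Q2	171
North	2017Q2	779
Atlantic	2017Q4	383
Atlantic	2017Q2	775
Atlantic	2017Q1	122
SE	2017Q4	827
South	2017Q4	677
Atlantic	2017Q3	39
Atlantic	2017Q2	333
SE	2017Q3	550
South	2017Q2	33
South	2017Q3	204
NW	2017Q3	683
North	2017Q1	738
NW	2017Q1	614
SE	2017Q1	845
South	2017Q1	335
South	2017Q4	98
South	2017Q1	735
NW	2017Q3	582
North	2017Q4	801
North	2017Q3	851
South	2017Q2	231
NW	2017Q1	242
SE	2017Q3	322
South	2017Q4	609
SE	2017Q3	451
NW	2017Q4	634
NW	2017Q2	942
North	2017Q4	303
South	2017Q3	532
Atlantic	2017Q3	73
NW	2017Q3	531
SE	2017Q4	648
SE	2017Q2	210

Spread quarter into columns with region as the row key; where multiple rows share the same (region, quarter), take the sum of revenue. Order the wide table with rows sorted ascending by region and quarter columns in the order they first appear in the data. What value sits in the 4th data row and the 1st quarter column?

1323

With rows sorted ascending by region, row 4 is region=SE. quarter columns in first-appearance order: 2017Q3, 2017Q2, 2017Q1, 2017Q4; column 1 is 2017Q3.
Long rows with region=SE, quarter=2017Q3: 550 + 322 + 451 = 1323.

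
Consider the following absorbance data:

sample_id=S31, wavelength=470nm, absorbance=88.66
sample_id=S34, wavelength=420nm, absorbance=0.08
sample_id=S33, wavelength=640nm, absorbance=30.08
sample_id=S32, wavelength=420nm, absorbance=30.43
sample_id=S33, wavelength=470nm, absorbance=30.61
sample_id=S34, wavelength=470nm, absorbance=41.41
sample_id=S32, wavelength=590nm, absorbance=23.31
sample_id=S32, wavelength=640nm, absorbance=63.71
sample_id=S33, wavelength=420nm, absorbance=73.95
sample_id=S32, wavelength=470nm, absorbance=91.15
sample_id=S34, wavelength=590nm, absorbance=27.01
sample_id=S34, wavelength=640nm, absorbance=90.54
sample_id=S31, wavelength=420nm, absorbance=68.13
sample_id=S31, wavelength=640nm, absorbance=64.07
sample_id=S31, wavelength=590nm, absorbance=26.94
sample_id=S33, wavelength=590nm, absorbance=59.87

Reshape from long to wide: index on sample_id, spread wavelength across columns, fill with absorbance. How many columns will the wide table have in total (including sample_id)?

5

1 column for sample_id plus 4 distinct wavelength values → 5 columns.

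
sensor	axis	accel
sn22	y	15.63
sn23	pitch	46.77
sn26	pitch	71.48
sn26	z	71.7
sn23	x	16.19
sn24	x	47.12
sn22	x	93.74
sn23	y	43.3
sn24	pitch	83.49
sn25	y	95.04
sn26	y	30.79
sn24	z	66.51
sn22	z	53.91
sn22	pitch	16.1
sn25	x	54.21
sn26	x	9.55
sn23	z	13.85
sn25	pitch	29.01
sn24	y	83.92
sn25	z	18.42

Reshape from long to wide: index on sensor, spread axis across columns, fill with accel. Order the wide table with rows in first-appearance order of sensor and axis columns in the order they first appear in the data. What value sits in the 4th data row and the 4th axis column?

47.12

With rows in first-appearance order of sensor, row 4 is sensor=sn24. axis columns in first-appearance order: y, pitch, z, x; column 4 is x.
Long rows with sensor=sn24, axis=x: accel = 47.12.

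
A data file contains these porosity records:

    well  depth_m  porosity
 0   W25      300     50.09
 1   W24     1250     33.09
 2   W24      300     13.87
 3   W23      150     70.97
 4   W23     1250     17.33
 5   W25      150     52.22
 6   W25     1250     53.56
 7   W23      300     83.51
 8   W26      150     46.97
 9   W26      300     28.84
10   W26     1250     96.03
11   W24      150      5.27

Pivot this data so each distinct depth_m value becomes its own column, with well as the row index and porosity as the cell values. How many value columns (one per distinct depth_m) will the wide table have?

3

3 distinct depth_m values: 150, 300, 1250.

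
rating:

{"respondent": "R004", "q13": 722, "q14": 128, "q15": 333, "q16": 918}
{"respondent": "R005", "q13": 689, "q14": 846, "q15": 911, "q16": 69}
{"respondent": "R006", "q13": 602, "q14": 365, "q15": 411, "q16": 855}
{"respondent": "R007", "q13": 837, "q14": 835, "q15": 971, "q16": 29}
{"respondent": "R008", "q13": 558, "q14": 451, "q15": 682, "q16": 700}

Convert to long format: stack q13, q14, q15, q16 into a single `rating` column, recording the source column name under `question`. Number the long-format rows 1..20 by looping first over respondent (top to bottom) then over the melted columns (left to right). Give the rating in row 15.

20 rows total (5 × 4). Row 15: index ⌊(15-1)/4⌋ = 3 into respondent → R007; (15-1) mod 4 = 2 into the melted columns → q15.
So row 15 is (R007, q15, 971); rating = 971.

971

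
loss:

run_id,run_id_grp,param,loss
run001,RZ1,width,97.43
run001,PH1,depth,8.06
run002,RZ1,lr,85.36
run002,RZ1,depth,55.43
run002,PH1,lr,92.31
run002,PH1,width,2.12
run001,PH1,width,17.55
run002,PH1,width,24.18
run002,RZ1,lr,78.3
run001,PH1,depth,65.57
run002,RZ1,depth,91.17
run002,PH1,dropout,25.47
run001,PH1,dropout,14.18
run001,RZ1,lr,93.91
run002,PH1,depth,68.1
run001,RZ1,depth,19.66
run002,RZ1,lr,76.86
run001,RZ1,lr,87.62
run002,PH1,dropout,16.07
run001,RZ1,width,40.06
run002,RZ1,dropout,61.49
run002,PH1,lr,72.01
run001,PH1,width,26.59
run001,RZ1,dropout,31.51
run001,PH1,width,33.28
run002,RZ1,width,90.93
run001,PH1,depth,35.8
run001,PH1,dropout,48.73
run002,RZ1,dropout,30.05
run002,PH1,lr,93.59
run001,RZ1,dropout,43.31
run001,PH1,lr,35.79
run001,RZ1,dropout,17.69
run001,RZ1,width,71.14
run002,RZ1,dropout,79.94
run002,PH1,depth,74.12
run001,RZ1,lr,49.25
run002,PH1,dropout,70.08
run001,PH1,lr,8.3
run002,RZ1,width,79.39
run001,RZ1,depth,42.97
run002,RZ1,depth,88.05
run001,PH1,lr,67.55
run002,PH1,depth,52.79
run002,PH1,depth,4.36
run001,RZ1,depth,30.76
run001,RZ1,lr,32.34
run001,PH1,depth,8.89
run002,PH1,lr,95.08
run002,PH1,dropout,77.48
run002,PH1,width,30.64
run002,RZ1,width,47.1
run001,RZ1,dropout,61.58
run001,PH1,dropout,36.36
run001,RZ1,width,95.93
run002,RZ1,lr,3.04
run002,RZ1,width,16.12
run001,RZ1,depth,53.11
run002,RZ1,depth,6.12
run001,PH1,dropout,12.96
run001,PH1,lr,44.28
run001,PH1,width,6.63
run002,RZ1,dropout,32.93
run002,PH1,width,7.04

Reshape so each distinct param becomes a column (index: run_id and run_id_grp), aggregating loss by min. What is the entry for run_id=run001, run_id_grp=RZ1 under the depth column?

19.66

Rows with run_id=run001, run_id_grp=RZ1 and param=depth: loss values are 19.66, 42.97, 30.76, 53.11.
min(19.66, 42.97, 30.76, 53.11) = 19.66.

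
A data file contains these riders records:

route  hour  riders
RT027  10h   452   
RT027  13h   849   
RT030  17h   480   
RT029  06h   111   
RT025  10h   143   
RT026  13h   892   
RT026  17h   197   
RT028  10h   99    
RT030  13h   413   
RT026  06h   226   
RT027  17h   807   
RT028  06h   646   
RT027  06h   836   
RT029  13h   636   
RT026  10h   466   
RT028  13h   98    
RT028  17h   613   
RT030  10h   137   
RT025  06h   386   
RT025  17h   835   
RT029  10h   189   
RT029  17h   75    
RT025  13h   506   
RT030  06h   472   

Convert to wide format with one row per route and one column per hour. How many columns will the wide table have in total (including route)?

5

1 column for route plus 4 distinct hour values → 5 columns.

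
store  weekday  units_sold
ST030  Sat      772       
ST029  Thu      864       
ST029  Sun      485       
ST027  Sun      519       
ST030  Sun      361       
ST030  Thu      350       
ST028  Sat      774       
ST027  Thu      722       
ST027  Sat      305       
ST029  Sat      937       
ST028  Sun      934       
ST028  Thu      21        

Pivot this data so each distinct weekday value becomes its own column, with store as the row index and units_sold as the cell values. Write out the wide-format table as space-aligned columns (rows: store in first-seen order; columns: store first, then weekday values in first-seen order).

Columns: store plus the 3 distinct weekday values (Sat, Thu, Sun).
For example, row ST030 column Sat takes units_sold=772 from the long row (ST030, Sat).

store  Sat  Thu  Sun
ST030  772  350  361
ST029  937  864  485
ST027  305  722  519
ST028  774  21   934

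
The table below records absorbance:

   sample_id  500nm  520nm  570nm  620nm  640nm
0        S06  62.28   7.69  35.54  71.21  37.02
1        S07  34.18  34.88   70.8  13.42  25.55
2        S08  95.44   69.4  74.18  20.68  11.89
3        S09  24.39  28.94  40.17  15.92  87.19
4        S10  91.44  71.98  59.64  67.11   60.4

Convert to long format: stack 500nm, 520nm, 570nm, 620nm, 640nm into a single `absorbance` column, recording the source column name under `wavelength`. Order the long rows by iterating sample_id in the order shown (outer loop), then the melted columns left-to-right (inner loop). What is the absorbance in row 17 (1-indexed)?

25 rows total (5 × 5). Row 17: index ⌊(17-1)/5⌋ = 3 into sample_id → S09; (17-1) mod 5 = 1 into the melted columns → 520nm.
So row 17 is (S09, 520nm, 28.94); absorbance = 28.94.

28.94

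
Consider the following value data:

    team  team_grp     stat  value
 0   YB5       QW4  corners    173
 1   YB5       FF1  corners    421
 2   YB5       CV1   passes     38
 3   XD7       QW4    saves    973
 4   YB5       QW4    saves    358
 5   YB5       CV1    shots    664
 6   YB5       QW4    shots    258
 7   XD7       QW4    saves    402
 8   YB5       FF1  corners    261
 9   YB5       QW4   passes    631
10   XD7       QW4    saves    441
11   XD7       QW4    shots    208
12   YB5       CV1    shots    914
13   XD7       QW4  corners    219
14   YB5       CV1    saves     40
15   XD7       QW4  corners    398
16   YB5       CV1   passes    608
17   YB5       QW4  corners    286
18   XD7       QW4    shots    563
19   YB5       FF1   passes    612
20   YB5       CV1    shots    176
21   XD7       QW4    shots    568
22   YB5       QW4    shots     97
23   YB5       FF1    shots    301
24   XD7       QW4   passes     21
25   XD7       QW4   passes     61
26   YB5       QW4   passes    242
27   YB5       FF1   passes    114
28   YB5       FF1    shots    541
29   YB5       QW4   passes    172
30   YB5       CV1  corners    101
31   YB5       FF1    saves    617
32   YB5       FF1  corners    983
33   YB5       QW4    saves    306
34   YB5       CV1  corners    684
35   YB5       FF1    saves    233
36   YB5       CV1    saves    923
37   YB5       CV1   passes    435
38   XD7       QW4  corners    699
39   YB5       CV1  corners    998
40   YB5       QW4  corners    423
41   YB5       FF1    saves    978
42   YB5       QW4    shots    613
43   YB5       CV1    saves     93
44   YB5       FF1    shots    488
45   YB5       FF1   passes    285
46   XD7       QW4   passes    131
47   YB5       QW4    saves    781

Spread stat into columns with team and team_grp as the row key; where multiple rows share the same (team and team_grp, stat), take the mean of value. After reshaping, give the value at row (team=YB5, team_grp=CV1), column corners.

594.33

Rows with team=YB5, team_grp=CV1 and stat=corners: value values are 101, 684, 998.
(101 + 684 + 998) / 3 = 594.33.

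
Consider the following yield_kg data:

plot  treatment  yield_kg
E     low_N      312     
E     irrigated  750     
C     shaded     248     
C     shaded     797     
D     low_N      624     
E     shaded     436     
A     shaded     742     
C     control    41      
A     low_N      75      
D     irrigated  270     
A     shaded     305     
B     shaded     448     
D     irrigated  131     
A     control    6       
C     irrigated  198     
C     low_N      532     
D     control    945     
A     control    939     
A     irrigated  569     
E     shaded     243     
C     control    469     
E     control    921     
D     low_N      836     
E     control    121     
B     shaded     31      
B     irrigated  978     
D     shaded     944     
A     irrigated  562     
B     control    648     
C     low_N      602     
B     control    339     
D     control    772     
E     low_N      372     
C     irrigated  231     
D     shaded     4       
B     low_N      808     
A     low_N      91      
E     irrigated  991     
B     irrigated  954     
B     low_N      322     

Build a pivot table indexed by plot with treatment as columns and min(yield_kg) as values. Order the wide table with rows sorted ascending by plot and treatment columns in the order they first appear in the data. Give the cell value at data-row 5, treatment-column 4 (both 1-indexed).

121

With rows sorted ascending by plot, row 5 is plot=E. treatment columns in first-appearance order: low_N, irrigated, shaded, control; column 4 is control.
Long rows with plot=E, treatment=control: min(921, 121) = 121.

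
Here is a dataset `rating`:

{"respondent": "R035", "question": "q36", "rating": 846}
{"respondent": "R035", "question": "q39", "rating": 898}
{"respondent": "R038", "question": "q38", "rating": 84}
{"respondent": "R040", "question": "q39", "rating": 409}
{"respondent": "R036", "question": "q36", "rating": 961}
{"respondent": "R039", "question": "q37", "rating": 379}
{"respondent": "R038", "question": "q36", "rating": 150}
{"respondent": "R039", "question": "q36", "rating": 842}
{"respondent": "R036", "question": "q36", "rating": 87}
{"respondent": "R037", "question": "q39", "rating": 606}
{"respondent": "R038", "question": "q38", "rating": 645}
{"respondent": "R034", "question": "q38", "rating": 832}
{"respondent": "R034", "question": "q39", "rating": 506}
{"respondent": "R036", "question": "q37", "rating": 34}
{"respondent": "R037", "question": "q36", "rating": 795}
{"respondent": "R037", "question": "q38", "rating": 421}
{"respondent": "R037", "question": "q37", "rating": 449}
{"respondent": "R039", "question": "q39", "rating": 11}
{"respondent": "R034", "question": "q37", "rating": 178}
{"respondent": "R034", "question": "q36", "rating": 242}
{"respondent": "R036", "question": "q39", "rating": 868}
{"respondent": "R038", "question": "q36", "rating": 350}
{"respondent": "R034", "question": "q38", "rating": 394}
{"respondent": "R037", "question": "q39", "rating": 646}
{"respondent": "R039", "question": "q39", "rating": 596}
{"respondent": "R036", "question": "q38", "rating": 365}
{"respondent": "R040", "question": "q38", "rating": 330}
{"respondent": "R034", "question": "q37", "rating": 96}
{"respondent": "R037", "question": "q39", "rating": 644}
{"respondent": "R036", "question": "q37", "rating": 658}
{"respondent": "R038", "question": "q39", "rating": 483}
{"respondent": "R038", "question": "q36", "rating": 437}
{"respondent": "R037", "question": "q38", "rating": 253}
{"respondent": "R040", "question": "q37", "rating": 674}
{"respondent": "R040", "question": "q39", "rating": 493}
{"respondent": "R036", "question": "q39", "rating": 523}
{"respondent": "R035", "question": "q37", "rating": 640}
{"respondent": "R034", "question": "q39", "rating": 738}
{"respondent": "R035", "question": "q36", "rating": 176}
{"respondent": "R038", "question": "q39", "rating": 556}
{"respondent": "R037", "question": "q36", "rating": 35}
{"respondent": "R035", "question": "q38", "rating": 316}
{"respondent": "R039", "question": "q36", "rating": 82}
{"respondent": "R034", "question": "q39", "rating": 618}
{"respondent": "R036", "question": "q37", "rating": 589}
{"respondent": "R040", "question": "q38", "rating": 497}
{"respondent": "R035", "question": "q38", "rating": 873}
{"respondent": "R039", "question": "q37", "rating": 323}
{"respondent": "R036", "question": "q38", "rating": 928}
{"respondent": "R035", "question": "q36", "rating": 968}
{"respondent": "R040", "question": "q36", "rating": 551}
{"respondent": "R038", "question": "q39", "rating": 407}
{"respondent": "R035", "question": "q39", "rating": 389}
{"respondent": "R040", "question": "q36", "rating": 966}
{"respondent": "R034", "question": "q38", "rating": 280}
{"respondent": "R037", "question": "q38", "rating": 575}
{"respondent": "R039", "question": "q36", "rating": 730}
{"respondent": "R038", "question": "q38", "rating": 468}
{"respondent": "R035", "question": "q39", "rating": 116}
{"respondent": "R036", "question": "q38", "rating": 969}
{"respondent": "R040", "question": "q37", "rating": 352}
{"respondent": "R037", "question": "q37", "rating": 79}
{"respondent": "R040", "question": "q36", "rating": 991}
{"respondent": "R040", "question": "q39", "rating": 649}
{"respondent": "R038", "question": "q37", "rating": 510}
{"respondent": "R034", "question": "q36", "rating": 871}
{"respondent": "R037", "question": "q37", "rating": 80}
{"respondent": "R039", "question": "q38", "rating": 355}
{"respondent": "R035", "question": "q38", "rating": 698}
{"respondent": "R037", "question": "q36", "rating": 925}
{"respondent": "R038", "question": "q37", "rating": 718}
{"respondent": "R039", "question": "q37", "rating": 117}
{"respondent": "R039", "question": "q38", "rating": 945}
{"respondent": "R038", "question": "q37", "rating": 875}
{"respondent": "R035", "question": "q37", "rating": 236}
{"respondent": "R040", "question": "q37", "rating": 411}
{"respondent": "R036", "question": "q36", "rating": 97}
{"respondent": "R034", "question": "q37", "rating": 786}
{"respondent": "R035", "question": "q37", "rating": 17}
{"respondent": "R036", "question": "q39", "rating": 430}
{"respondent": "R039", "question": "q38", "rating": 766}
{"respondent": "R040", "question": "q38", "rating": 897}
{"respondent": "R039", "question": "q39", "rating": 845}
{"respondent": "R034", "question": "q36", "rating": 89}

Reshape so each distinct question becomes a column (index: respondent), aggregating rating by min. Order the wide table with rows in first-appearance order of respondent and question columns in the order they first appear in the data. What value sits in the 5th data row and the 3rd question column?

355

With rows in first-appearance order of respondent, row 5 is respondent=R039. question columns in first-appearance order: q36, q39, q38, q37; column 3 is q38.
Long rows with respondent=R039, question=q38: min(355, 945, 766) = 355.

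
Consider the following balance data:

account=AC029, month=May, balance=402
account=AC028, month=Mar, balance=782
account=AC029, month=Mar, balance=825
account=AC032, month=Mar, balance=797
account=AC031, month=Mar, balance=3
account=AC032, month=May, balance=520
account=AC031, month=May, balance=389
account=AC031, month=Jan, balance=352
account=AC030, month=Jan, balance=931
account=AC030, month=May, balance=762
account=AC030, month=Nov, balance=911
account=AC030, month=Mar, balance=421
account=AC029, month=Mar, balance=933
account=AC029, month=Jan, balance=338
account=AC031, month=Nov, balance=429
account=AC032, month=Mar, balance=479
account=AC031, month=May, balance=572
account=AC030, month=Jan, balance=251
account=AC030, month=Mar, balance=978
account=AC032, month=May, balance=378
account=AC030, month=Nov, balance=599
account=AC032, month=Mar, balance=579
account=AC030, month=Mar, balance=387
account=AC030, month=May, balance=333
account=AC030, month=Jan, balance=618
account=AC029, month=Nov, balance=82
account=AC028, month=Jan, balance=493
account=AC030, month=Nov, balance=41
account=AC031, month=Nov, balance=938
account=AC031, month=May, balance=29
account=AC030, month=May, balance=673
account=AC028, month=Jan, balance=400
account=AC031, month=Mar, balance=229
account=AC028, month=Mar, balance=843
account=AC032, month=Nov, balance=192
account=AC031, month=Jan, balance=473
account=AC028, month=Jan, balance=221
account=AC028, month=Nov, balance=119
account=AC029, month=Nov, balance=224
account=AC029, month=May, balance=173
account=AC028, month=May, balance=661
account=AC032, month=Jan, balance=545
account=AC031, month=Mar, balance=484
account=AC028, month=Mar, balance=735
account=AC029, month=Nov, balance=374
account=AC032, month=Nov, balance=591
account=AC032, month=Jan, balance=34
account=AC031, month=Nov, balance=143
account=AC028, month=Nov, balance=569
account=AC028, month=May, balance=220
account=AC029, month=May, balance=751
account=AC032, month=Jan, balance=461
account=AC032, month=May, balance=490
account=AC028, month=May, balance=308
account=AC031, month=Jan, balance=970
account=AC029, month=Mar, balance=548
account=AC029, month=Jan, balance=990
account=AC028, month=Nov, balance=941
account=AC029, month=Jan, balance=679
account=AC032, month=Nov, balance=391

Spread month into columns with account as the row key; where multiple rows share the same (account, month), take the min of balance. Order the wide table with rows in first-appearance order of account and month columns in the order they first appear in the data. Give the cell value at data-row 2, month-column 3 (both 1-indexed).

With rows in first-appearance order of account, row 2 is account=AC028. month columns in first-appearance order: May, Mar, Jan, Nov; column 3 is Jan.
Long rows with account=AC028, month=Jan: min(493, 400, 221) = 221.

221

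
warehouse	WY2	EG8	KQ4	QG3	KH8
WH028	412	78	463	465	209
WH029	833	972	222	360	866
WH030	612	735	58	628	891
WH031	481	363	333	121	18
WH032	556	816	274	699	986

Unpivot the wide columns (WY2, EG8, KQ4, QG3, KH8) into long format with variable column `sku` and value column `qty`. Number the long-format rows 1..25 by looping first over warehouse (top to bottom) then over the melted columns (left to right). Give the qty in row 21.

556

25 rows total (5 × 5). Row 21: index ⌊(21-1)/5⌋ = 4 into warehouse → WH032; (21-1) mod 5 = 0 into the melted columns → WY2.
So row 21 is (WH032, WY2, 556); qty = 556.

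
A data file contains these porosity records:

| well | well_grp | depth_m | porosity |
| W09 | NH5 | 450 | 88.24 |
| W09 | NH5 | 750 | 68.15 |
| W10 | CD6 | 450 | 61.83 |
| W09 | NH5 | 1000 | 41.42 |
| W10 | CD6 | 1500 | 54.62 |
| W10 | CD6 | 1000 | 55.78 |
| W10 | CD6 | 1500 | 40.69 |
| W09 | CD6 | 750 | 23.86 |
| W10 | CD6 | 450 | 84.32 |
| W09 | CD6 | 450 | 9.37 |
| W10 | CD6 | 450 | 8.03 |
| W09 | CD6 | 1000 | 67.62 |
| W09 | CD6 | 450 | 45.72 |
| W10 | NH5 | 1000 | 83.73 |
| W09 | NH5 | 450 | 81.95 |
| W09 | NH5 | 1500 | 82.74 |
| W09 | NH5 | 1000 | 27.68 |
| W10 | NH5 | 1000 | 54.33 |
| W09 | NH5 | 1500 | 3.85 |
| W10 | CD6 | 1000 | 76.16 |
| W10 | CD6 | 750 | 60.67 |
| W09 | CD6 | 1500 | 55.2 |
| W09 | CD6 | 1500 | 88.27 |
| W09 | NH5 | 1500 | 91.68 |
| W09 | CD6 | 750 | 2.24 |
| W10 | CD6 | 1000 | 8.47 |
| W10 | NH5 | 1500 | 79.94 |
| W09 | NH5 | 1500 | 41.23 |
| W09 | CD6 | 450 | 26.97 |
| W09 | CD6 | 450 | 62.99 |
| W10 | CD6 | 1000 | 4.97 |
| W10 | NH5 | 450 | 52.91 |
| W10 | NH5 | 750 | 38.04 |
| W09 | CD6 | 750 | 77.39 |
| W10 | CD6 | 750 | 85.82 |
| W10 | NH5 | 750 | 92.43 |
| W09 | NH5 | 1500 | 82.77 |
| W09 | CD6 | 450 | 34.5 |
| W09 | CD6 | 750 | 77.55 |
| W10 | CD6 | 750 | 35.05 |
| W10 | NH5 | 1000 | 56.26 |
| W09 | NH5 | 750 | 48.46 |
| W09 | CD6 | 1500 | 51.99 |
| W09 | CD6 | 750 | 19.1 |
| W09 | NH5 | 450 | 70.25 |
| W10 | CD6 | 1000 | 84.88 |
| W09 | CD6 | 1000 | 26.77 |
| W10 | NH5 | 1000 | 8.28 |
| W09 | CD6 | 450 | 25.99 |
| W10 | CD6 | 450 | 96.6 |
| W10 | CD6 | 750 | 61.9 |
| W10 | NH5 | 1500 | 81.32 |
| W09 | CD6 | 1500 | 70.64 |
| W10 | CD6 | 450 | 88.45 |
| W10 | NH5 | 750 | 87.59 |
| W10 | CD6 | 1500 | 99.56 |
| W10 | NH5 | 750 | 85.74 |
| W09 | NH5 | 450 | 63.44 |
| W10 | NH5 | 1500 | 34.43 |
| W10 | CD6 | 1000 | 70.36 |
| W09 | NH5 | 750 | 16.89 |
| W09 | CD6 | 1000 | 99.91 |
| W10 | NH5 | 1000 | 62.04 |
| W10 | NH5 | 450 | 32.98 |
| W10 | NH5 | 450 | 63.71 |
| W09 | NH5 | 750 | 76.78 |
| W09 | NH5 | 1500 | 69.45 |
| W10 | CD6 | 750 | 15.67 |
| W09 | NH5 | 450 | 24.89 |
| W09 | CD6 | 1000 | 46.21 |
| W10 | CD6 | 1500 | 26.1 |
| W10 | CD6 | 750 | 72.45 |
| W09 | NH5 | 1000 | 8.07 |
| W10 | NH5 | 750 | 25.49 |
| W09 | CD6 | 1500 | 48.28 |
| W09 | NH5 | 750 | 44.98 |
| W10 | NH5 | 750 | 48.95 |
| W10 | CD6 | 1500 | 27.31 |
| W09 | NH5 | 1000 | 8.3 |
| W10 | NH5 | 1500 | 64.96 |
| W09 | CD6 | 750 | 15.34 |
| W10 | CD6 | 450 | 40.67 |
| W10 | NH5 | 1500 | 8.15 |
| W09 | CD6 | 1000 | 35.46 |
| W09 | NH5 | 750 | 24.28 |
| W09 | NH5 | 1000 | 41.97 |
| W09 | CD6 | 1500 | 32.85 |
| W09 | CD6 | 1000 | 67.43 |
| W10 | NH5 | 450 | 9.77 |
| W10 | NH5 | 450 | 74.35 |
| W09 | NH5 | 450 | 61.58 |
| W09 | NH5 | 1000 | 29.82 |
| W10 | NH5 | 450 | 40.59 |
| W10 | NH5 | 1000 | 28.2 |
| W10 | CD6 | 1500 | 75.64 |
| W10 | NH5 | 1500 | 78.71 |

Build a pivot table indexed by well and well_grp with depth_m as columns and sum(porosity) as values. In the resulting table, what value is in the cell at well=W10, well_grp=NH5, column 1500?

Rows with well=W10, well_grp=NH5 and depth_m=1500: porosity values are 79.94, 81.32, 34.43, 64.96, 8.15, 78.71.
79.94 + 81.32 + 34.43 + 64.96 + 8.15 + 78.71 = 347.51.

347.51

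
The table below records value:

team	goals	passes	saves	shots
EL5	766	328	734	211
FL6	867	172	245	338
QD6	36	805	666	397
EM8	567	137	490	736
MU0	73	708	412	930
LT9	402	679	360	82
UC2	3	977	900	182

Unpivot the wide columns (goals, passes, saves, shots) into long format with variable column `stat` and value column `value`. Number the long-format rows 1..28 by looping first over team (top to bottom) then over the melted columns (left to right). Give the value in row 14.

137

28 rows total (7 × 4). Row 14: index ⌊(14-1)/4⌋ = 3 into team → EM8; (14-1) mod 4 = 1 into the melted columns → passes.
So row 14 is (EM8, passes, 137); value = 137.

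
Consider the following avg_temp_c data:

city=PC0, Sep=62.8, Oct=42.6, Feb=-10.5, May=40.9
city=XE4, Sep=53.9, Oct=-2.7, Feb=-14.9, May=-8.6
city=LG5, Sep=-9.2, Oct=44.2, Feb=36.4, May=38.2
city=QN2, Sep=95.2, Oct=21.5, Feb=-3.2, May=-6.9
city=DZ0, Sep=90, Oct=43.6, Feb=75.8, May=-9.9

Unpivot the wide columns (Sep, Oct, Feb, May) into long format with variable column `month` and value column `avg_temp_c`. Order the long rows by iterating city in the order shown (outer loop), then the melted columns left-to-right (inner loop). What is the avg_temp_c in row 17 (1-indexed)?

90

20 rows total (5 × 4). Row 17: index ⌊(17-1)/4⌋ = 4 into city → DZ0; (17-1) mod 4 = 0 into the melted columns → Sep.
So row 17 is (DZ0, Sep, 90); avg_temp_c = 90.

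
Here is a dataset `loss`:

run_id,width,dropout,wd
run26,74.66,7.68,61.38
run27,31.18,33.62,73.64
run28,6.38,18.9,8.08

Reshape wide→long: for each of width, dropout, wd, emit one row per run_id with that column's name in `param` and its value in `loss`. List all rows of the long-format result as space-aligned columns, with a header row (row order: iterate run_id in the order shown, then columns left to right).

Each (run_id, column) pair becomes one row: 3 × 3 = 9 rows.
For example, (run26, width) → loss=74.66.

run_id  param    loss 
run26   width    74.66
run26   dropout  7.68 
run26   wd       61.38
run27   width    31.18
run27   dropout  33.62
run27   wd       73.64
run28   width    6.38 
run28   dropout  18.9 
run28   wd       8.08 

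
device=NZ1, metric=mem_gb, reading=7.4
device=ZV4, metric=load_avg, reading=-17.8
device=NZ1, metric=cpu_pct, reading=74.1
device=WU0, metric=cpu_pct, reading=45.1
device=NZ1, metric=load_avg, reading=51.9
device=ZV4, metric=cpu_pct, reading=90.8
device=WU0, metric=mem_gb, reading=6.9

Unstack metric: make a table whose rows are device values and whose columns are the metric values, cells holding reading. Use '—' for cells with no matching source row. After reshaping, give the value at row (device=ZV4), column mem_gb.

No long-format row has device=ZV4 and metric=mem_gb, so the cell is —.

—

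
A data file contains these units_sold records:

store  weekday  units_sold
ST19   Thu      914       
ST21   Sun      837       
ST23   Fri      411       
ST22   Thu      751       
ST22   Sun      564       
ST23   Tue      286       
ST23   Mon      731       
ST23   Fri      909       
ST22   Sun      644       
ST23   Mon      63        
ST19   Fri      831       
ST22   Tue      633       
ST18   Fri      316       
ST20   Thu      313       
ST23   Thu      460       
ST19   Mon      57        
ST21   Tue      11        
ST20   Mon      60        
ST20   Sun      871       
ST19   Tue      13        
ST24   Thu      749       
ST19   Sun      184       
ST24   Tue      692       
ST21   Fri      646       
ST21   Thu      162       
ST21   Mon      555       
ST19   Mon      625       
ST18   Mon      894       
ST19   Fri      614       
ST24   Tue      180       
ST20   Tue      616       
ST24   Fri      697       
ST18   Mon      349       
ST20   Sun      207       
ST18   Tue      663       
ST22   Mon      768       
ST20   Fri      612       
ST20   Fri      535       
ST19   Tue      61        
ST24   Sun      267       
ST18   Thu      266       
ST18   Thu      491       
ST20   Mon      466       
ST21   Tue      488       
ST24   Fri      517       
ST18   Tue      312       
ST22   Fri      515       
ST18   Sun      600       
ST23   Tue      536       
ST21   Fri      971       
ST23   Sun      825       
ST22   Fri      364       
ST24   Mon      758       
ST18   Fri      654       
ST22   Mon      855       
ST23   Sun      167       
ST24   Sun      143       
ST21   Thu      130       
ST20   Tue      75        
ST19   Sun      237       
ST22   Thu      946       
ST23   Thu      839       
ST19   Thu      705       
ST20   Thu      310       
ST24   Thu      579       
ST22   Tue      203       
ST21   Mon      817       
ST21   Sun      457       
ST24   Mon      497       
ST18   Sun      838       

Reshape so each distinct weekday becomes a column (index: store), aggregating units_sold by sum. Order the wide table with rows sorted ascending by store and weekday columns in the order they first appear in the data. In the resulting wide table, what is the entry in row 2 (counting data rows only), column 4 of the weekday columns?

74

With rows sorted ascending by store, row 2 is store=ST19. weekday columns in first-appearance order: Thu, Sun, Fri, Tue, Mon; column 4 is Tue.
Long rows with store=ST19, weekday=Tue: 13 + 61 = 74.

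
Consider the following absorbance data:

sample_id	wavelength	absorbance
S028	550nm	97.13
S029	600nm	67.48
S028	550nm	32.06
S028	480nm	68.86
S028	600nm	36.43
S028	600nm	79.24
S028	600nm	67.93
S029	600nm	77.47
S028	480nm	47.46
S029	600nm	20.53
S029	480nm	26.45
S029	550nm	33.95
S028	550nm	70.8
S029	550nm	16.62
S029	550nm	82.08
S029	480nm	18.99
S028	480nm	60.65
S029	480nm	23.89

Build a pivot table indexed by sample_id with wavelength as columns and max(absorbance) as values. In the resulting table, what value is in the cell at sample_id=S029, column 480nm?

26.45

Rows with sample_id=S029 and wavelength=480nm: absorbance values are 26.45, 18.99, 23.89.
max(26.45, 18.99, 23.89) = 26.45.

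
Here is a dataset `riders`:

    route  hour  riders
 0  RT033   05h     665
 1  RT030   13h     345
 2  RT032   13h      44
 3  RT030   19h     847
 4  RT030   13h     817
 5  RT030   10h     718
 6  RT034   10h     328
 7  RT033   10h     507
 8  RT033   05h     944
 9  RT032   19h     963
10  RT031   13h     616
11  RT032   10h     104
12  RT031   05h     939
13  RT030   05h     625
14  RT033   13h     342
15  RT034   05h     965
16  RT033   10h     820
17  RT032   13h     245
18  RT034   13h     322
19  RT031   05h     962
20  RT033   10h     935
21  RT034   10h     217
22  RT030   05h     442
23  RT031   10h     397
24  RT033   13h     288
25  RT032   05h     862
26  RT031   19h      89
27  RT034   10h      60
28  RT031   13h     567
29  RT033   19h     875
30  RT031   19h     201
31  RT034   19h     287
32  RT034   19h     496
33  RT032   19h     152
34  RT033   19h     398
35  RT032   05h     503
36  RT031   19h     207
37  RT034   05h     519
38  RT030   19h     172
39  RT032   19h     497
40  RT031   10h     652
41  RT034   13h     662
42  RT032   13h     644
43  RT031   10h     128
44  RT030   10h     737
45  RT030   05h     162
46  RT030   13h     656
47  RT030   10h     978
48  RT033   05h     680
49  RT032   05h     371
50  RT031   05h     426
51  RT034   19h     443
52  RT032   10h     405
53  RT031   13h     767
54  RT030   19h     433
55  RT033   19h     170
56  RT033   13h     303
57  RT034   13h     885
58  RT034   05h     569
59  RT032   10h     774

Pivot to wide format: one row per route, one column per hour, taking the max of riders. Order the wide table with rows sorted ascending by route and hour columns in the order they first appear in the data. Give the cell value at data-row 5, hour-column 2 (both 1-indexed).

With rows sorted ascending by route, row 5 is route=RT034. hour columns in first-appearance order: 05h, 13h, 19h, 10h; column 2 is 13h.
Long rows with route=RT034, hour=13h: max(322, 662, 885) = 885.

885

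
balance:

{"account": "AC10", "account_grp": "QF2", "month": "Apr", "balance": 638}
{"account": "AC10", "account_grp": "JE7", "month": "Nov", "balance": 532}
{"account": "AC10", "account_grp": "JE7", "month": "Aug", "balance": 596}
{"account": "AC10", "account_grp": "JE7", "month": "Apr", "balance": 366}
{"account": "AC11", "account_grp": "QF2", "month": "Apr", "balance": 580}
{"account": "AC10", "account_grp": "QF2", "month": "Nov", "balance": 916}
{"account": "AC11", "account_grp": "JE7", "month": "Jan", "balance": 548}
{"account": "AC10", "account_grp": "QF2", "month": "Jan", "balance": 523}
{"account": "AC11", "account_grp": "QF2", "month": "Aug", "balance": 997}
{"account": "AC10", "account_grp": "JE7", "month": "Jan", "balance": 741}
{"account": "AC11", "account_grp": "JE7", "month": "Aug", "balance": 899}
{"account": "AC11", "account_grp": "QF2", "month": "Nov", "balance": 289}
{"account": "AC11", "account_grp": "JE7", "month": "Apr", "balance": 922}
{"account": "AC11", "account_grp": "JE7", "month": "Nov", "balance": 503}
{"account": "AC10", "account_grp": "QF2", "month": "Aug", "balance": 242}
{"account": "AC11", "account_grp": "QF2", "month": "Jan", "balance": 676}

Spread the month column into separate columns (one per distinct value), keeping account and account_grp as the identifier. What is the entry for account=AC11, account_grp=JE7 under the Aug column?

899

Wide layout: rows indexed by account and account_grp, columns are the 4 distinct month values (Apr, Nov, Aug, Jan).
Cell (account=AC11, account_grp=JE7, month=Aug) draws from the long row where account=AC11, account_grp=JE7 and month=Aug, which has balance=899.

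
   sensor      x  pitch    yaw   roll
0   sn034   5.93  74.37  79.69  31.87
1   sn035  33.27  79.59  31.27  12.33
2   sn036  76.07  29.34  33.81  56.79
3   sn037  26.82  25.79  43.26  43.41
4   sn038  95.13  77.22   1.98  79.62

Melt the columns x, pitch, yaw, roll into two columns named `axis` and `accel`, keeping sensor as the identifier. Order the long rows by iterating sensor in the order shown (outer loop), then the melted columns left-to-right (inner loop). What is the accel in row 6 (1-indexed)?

20 rows total (5 × 4). Row 6: index ⌊(6-1)/4⌋ = 1 into sensor → sn035; (6-1) mod 4 = 1 into the melted columns → pitch.
So row 6 is (sn035, pitch, 79.59); accel = 79.59.

79.59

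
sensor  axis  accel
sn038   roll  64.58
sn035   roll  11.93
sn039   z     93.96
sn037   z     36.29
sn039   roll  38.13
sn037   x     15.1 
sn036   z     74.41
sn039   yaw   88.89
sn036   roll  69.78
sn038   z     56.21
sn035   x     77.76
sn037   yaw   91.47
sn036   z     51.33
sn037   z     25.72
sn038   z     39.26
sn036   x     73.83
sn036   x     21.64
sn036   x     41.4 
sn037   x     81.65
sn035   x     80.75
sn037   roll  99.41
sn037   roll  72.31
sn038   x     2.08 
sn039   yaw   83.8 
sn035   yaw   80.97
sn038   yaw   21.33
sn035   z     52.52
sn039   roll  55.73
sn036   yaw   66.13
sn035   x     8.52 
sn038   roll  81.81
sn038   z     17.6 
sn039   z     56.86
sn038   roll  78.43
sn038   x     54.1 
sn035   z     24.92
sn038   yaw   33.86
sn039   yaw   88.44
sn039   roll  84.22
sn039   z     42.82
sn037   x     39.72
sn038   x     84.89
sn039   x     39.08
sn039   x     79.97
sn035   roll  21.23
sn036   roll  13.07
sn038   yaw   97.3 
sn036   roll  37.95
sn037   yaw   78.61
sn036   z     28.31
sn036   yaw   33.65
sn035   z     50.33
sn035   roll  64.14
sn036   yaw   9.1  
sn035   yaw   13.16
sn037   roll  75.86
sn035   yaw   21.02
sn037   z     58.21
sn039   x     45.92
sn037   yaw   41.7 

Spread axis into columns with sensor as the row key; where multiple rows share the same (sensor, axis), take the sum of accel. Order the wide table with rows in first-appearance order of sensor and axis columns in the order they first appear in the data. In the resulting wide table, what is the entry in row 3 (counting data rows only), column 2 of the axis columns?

With rows in first-appearance order of sensor, row 3 is sensor=sn039. axis columns in first-appearance order: roll, z, x, yaw; column 2 is z.
Long rows with sensor=sn039, axis=z: 93.96 + 56.86 + 42.82 = 193.64.

193.64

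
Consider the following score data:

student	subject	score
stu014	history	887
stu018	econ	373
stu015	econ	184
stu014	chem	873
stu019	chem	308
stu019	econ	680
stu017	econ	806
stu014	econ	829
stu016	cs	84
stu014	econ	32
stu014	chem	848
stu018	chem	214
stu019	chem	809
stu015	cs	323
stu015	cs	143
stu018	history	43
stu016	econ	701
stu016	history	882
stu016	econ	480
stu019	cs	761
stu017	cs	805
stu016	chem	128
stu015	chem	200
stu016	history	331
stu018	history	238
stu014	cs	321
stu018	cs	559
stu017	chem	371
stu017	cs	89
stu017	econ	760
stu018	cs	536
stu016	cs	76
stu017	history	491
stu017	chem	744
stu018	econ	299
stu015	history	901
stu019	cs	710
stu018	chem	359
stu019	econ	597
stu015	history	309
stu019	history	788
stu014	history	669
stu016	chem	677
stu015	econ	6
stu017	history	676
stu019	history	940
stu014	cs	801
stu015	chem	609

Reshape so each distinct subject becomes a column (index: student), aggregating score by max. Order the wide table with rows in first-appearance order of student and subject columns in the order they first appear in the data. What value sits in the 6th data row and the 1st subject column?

With rows in first-appearance order of student, row 6 is student=stu016. subject columns in first-appearance order: history, econ, chem, cs; column 1 is history.
Long rows with student=stu016, subject=history: max(882, 331) = 882.

882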